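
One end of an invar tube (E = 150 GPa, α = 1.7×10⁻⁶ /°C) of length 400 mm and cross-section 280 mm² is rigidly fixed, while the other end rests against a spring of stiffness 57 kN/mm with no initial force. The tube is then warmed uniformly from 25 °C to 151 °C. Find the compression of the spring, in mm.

Free thermal expansion: δ_free = αΔT L = 1.7×10⁻⁶ × 126 × 400 = 0.08568 mm.
With a force P in the spring, the elastic change of the tube is PL/(AE) and that of the spring is P/k; compatibility requires their sum to equal δ_free.
P [ L/(AE) + 1/k ] = δ_free → P [ 400/(280×150×10³) + 1/(57×10³) ] = 0.08568.
P = 0.08568 / 2.707×10⁻⁵ = 3165 N.
Spring compression = P/k = 3165/(57×10³) = 0.05553 mm.

δ ≈ 0.0555 mm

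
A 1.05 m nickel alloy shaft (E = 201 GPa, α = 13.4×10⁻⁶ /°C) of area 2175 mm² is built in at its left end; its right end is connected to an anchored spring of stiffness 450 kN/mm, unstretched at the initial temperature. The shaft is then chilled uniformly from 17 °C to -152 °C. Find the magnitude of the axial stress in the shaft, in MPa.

Free thermal contraction: δ_free = αΔT L = 13.4×10⁻⁶ × 169 × 1050 = 2.378 mm.
With a force P in the spring, the elastic change of the shaft is PL/(AE) and that of the spring is P/k; compatibility requires their sum to equal δ_free.
P [ L/(AE) + 1/k ] = δ_free → P [ 1050/(2175×201×10³) + 1/(450×10³) ] = 2.378.
P = 2.378 / 4.624×10⁻⁶ = 514200 N.
σ = P/A = 514200/2175 = 236.4 MPa.

σ ≈ 236 MPa (tensile)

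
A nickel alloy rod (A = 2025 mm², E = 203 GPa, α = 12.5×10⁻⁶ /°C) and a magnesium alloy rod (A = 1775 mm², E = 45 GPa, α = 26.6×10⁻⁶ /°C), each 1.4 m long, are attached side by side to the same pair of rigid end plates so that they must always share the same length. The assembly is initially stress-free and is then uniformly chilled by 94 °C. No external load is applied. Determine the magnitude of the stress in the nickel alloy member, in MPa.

Both members must finish at the same length. With the larger α, the magnesium alloy tends to over-contract; the plates restrain it, putting the magnesium alloy in tension and the nickel alloy in compression. With no external load the two internal forces are equal and opposite, magnitude P.
Compatibility of the two members (thermal + elastic change equal): (α₁ − α₂)ΔT = P·[1/(A₁E₁) + 1/(A₂E₂)].
|α₁ − α₂|·ΔT = 14.1×10⁻⁶ × 94 = 0.001325.
1/(A₁E₁) + 1/(A₂E₂) = 1/(2025×203×10³) + 1/(1775×45×10³) = 1.495×10⁻⁸ N⁻¹.
P = 0.001325 / 1.495×10⁻⁸ = 88640 N = 88.64 kN.
σ_{nickel alloy} = P/A₁ = 88640/2025 = 43.77 MPa, compressive.

σ ≈ 43.8 MPa (compressive)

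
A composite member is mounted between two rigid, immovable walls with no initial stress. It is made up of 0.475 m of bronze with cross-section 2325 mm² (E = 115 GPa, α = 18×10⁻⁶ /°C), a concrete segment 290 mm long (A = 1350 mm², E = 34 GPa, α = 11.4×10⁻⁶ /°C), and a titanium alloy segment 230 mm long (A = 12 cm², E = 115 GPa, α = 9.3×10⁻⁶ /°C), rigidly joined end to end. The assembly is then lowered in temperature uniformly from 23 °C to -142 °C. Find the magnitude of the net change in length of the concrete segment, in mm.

Free thermal contraction of the whole bar: Σ αᵢΔT Lᵢ = 18×10⁻⁶×165×475 + 11.4×10⁻⁶×165×290 + 9.3×10⁻⁶×165×230 = 2.309 mm.
The walls prevent any net length change, so an axial force P (same in every segment) develops. Compatibility: P · Σ Lᵢ/(AᵢEᵢ) = δ_free.
Σ Lᵢ/(AᵢEᵢ) = 475/(2325×115×10³) + 290/(1350×34×10³) + 230/(1200×115×10³) = 9.761×10⁻⁶ mm/N.
Hence P = δ_free / Σ(L/AE) = 2.309/9.761×10⁻⁶ = 236.6 kN (tensile).
For the concrete segment, free thermal change = 11.4×10⁻⁶×165×290 = 0.5455 mm and elastic change from P = 236600×290/(1350×34×10³) = 1.495 mm; these oppose, so the net change is 0.949 mm (segment lengthens).

|ΔL| ≈ 0.949 mm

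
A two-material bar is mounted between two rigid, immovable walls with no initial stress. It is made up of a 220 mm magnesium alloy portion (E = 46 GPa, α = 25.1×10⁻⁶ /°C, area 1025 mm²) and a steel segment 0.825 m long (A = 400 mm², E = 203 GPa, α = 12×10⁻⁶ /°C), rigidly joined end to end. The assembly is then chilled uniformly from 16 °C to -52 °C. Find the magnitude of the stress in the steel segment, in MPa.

σ ≈ 177 MPa (tensile)

If the supports were absent, the total length change would be Σ αᵢΔT Lᵢ = 25.1×10⁻⁶×68×220 + 12×10⁻⁶×68×825 = 1.049 mm.
The walls prevent any net length change, so an axial force P (same in every segment) develops. Compatibility: P · Σ Lᵢ/(AᵢEᵢ) = δ_free.
Σ Lᵢ/(AᵢEᵢ) = 220/(1025×46×10³) + 825/(400×203×10³) = 1.483×10⁻⁵ mm/N.
So P = 1.049 / 1.483×10⁻⁵ = 70.73 kN, tensile.
σ_{steel} = P / A = 70730 / 400 = 176.8 MPa.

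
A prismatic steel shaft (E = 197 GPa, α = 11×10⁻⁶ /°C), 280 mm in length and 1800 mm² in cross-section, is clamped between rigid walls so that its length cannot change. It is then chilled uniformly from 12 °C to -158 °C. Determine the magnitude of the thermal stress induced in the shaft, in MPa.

With length fixed, the mechanical strain must cancel the thermal strain αΔT = 11×10⁻⁶ × 170 = 1870×10⁻⁶.
The stress required to suppress this strain is σ = Eε = 197×10³ × 1870×10⁻⁶ = 368.4 MPa, tensile since the shaft is trying to contract.

σ ≈ 368 MPa (tensile)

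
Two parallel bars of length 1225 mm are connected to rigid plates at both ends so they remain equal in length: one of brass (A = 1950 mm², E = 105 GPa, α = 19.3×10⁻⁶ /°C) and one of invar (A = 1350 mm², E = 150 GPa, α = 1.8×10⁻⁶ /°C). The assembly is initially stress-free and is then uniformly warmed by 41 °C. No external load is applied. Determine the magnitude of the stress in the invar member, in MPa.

σ ≈ 54.1 MPa (tensile)

Both members must finish at the same length. With the larger α, the brass tends to over-expand; the plates restrain it, putting the brass in compression and the invar in tension. With no external load the two internal forces are equal and opposite, magnitude P.
Compatibility of the two members (thermal + elastic change equal): (α₁ − α₂)ΔT = P·[1/(A₁E₁) + 1/(A₂E₂)].
|α₁ − α₂|·ΔT = 17.5×10⁻⁶ × 41 = 0.0007175.
1/(A₁E₁) + 1/(A₂E₂) = 1/(1950×105×10³) + 1/(1350×150×10³) = 9.822×10⁻⁹ N⁻¹.
P = 0.0007175 / 9.822×10⁻⁹ = 73050 N = 73.05 kN.
σ_{invar} = P/A₂ = 73050/1350 = 54.11 MPa, tensile.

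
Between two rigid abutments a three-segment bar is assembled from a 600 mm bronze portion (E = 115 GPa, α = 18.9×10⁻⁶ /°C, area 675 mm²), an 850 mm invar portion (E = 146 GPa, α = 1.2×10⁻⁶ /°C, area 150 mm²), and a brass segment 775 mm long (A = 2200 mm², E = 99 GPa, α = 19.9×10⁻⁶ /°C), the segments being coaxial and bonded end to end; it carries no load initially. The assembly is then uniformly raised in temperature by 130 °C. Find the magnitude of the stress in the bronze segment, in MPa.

σ ≈ 107 MPa (compressive)

If the supports were absent, the total length change would be Σ αᵢΔT Lᵢ = 18.9×10⁻⁶×130×600 + 1.2×10⁻⁶×130×850 + 19.9×10⁻⁶×130×775 = 3.612 mm.
Since the ends are fixed, an axial force P builds up, equal in every segment, with P · Σ Lᵢ/(AᵢEᵢ) = δ_free.
Σ Lᵢ/(AᵢEᵢ) = 600/(675×115×10³) + 850/(150×146×10³) + 775/(2200×99×10³) = 5.01×10⁻⁵ mm/N.
So P = 3.612 / 5.01×10⁻⁵ = 72.09 kN, compressive.
σ_{bronze} = P / A = 72090 / 675 = 106.8 MPa.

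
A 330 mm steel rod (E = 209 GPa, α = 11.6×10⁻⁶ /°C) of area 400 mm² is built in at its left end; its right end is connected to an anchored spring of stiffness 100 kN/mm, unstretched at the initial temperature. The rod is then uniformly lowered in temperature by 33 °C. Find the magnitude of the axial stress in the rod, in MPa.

σ ≈ 22.6 MPa (tensile)

The unrestrained thermal change is αΔT L = 11.6×10⁻⁶ × 33 × 330 = 0.1263 mm.
With a force P in the spring, the elastic change of the rod is PL/(AE) and that of the spring is P/k; compatibility requires their sum to equal δ_free.
So P = δ_free / [L/(AE) + 1/k] = 0.1263 / [ 330/(400×209×10³) + 1/(100×10³) ].
P = 0.1263 / 1.395×10⁻⁵ = 9057 N.
σ = P/A = 9057/400 = 22.64 MPa.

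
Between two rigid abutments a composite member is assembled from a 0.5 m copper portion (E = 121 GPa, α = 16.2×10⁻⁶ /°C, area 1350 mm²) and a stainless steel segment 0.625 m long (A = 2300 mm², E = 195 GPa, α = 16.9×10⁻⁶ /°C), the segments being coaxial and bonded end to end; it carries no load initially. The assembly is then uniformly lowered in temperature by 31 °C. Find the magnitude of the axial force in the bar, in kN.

P ≈ 130 kN (tensile)

If the supports were absent, the total length change would be Σ αᵢΔT Lᵢ = 16.2×10⁻⁶×31×500 + 16.9×10⁻⁶×31×625 = 0.5785 mm.
The walls prevent any net length change, so an axial force P (same in every segment) develops. Compatibility: P · Σ Lᵢ/(AᵢEᵢ) = δ_free.
The series flexibility is Σ Lᵢ/(AᵢEᵢ) = 500/(1350×121×10³) + 625/(2300×195×10³) = 4.454×10⁻⁶ mm/N.
So P = 0.5785 / 4.454×10⁻⁶ = 129.9 kN, tensile.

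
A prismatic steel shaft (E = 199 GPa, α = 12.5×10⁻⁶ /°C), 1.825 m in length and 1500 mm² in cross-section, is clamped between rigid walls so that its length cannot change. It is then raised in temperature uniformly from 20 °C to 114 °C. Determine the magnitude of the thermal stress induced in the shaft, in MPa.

σ ≈ 234 MPa (compressive)

With length fixed, the mechanical strain must cancel the thermal strain αΔT = 12.5×10⁻⁶ × 94 = 1175×10⁻⁶.
The stress required to suppress this strain is σ = Eε = 199×10³ × 1175×10⁻⁶ = 233.8 MPa, compressive since the shaft is trying to expand.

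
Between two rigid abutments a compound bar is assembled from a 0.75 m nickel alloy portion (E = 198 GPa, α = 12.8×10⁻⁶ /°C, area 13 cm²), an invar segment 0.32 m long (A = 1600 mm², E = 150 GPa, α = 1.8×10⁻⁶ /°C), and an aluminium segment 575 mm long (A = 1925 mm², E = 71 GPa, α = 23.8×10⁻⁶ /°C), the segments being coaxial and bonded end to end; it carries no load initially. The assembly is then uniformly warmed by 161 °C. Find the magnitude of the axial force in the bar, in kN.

If the supports were absent, the total length change would be Σ αᵢΔT Lᵢ = 12.8×10⁻⁶×161×750 + 1.8×10⁻⁶×161×320 + 23.8×10⁻⁶×161×575 = 3.842 mm.
The rigid supports impose zero overall length change; the single axial force P common to all segments must satisfy P Σ Lᵢ/(AᵢEᵢ) = δ_free.
Σ Lᵢ/(AᵢEᵢ) = 750/(1300×198×10³) + 320/(1600×150×10³) + 575/(1925×71×10³) = 8.454×10⁻⁶ mm/N.
P = 3.842 / 8.454×10⁻⁶ = 454400 N = 454.4 kN, compressive.

P ≈ 454 kN (compressive)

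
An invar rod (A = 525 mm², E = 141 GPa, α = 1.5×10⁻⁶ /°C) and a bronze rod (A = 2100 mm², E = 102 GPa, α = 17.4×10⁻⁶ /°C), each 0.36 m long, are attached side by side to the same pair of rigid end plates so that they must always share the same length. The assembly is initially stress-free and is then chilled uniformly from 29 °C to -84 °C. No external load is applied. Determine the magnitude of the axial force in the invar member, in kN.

P ≈ 98.8 kN (compressive in the invar)

Both members must finish at the same length. With the larger α, the bronze tends to over-contract; the plates restrain it, putting the bronze in tension and the invar in compression. With no external load the two internal forces are equal and opposite, magnitude P.
Setting the final lengths equal and cancelling L: (α₁ − α₂)ΔT = P/(A₁E₁) + P/(A₂E₂).
|α₁ − α₂|·ΔT = 15.9×10⁻⁶ × 113 = 0.001797.
1/(A₁E₁) + 1/(A₂E₂) = 1/(525×141×10³) + 1/(2100×102×10³) = 1.818×10⁻⁸ N⁻¹.
So P = 0.001797 / 1.818×10⁻⁸ = 98.84 kN.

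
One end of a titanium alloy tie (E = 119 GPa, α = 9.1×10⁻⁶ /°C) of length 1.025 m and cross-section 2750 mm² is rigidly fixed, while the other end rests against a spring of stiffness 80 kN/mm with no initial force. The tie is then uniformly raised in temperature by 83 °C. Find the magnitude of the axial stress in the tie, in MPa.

σ ≈ 18 MPa (compressive)

Free thermal expansion: δ_free = αΔT L = 9.1×10⁻⁶ × 83 × 1025 = 0.7742 mm.
Let P be the compressive force at the spring. The tie shortens elastically by PL/(AE) and the spring compresses by P/k; together these equal δ_free.
So P = δ_free / [L/(AE) + 1/k] = 0.7742 / [ 1025/(2750×119×10³) + 1/(80×10³) ].
P = 0.7742 / 1.563×10⁻⁵ = 49520 N.
σ = P/A = 49520/2750 = 18.01 MPa.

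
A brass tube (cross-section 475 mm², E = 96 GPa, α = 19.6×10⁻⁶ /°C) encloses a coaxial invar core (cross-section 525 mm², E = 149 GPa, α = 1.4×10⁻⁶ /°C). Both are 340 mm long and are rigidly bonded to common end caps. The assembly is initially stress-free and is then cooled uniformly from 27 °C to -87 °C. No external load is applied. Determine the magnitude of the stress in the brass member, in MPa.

The brass has the larger α, so on cooling it would change length more than the invar if both were free. The rigid plates force a common final length, so the brass is put into tension and the invar into compression, with equal and opposite forces P (no external load).
Setting the final lengths equal and cancelling L: (α₁ − α₂)ΔT = P/(A₁E₁) + P/(A₂E₂).
|α₁ − α₂|·ΔT = 18.2×10⁻⁶ × 114 = 0.002075.
1/(A₁E₁) + 1/(A₂E₂) = 1/(475×96×10³) + 1/(525×149×10³) = 3.471×10⁻⁸ N⁻¹.
P = 0.002075 / 3.471×10⁻⁸ = 59770 N = 59.77 kN.
σ_{brass} = P/A₁ = 59770/475 = 125.8 MPa, tensile.

σ ≈ 126 MPa (tensile)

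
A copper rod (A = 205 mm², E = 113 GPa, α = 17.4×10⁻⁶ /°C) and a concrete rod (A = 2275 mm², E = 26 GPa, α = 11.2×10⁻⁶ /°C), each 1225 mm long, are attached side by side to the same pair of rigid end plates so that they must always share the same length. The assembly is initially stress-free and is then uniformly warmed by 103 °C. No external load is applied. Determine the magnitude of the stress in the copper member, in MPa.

σ ≈ 51.9 MPa (compressive)

Equilibrium of a rigid end plate with no external load gives equal and opposite internal forces ±P in the two members. Since α_{copper} > α_{concrete}, heating drives the copper into compression and the concrete into tension.
Equating the net (thermal + elastic) strains gives |α₁ − α₂|·ΔT = P·[1/(A₁E₁) + 1/(A₂E₂)].
|α₁ − α₂|·ΔT = 6.2×10⁻⁶ × 103 = 0.0006386.
1/(A₁E₁) + 1/(A₂E₂) = 1/(205×113×10³) + 1/(2275×26×10³) = 6.007×10⁻⁸ N⁻¹.
P = 0.0006386 / 6.007×10⁻⁸ = 10630 N = 10.63 kN.
σ_{copper} = P/A₁ = 10630/205 = 51.85 MPa, compressive.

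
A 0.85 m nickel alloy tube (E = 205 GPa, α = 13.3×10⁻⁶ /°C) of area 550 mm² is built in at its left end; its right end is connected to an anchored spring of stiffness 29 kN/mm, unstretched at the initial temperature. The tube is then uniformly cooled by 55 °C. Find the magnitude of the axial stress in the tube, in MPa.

Free thermal contraction: δ_free = αΔT L = 13.3×10⁻⁶ × 55 × 850 = 0.6218 mm.
Let P be the tensile force in the spring. The tube extends elastically by PL/(AE) and the spring stretches by P/k; together these equal δ_free.
So P = δ_free / [L/(AE) + 1/k] = 0.6218 / [ 850/(550×205×10³) + 1/(29×10³) ].
P = 0.6218 / 4.202×10⁻⁵ = 14800 N.
σ = P/A = 14800/550 = 26.9 MPa.

σ ≈ 26.9 MPa (tensile)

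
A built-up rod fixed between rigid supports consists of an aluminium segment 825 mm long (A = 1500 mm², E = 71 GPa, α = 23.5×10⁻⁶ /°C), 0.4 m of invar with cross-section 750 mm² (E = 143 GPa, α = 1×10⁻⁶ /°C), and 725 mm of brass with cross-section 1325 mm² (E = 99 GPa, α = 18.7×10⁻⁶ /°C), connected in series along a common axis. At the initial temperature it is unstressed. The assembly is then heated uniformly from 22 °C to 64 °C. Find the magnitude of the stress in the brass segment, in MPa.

σ ≈ 62.2 MPa (compressive)

Free thermal expansion of the whole bar: Σ αᵢΔT Lᵢ = 23.5×10⁻⁶×42×825 + 1×10⁻⁶×42×400 + 18.7×10⁻⁶×42×725 = 1.4 mm.
The rigid supports impose zero overall length change; the single axial force P common to all segments must satisfy P Σ Lᵢ/(AᵢEᵢ) = δ_free.
The series flexibility is Σ Lᵢ/(AᵢEᵢ) = 825/(1500×71×10³) + 400/(750×143×10³) + 725/(1325×99×10³) = 1.7×10⁻⁵ mm/N.
P = 1.4 / 1.7×10⁻⁵ = 82370 N = 82.37 kN, compressive.
σ_{brass} = P / A = 82370 / 1325 = 62.16 MPa.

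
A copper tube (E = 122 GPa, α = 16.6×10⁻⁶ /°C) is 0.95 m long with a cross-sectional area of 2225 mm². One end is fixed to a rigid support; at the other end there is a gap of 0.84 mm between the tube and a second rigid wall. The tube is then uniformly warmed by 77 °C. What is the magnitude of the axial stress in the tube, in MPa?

σ ≈ 48.1 MPa (compressive)

Free thermal elongation = αΔT L = 16.6×10⁻⁶ × 77 × 950 = 1.214 mm.
This exceeds the 0.84 mm gap, so the wall pushes back. The portion of expansion that must be recovered elastically is δ_free − gap = 1.214 − 0.84 = 0.3743 mm.
Compatibility: PL/(AE) = 0.3743 mm, so σ = P/A = E × (0.3743/950) = 48.07 MPa.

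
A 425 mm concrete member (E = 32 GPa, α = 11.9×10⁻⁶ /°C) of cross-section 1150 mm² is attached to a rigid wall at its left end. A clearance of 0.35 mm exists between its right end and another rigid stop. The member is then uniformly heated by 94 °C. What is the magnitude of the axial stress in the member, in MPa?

Unrestrained expansion: δ_free = αΔT L = 11.9×10⁻⁶ × 94 × 425 = 0.4754 mm.
This exceeds the 0.35 mm gap, so the wall pushes back. The portion of expansion that must be recovered elastically is δ_free − gap = 0.4754 − 0.35 = 0.1254 mm.
That suppressed elongation corresponds to σ = E·Δ/L = 32×10³ × 0.1254/425 = 9.442 MPa.

σ ≈ 9.44 MPa (compressive)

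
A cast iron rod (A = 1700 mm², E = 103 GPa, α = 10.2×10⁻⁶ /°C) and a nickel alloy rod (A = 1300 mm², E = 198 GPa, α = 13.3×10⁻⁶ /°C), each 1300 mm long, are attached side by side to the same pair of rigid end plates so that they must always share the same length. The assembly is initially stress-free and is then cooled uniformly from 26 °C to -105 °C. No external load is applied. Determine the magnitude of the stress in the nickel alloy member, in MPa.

σ ≈ 32.6 MPa (tensile)

Equilibrium of a rigid end plate with no external load gives equal and opposite internal forces ±P in the two members. Since α_{nickel alloy} > α_{cast iron}, cooling drives the nickel alloy into tension and the cast iron into compression.
Equating the net (thermal + elastic) strains gives |α₁ − α₂|·ΔT = P·[1/(A₁E₁) + 1/(A₂E₂)].
|α₁ − α₂|·ΔT = 3.1×10⁻⁶ × 131 = 0.0004061.
1/(A₁E₁) + 1/(A₂E₂) = 1/(1700×103×10³) + 1/(1300×198×10³) = 9.596×10⁻⁹ N⁻¹.
P = 0.0004061 / 9.596×10⁻⁹ = 42320 N = 42.32 kN.
σ_{nickel alloy} = P/A₂ = 42320/1300 = 32.55 MPa, tensile.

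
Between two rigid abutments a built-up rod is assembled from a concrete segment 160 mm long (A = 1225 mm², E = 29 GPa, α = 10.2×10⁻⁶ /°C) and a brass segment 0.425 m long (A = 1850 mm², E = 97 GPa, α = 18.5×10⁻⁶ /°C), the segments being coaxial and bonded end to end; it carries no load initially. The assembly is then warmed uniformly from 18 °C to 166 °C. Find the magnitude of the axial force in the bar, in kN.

Free thermal expansion of the whole bar: Σ αᵢΔT Lᵢ = 10.2×10⁻⁶×148×160 + 18.5×10⁻⁶×148×425 = 1.405 mm.
The rigid supports impose zero overall length change; the single axial force P common to all segments must satisfy P Σ Lᵢ/(AᵢEᵢ) = δ_free.
Σ Lᵢ/(AᵢEᵢ) = 160/(1225×29×10³) + 425/(1850×97×10³) = 6.872×10⁻⁶ mm/N.
P = 1.405 / 6.872×10⁻⁶ = 204500 N = 204.5 kN, compressive.

P ≈ 204 kN (compressive)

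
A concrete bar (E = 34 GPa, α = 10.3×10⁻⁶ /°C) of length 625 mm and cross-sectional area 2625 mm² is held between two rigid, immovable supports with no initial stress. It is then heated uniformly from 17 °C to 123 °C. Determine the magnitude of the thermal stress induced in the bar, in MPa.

With length fixed, the mechanical strain must cancel the thermal strain αΔT = 10.3×10⁻⁶ × 106 = 1091.8×10⁻⁶.
σ = EαΔT = 34×10³ × 10.3×10⁻⁶ × 106 = 37.12 MPa (compressive; the bar is trying to expand).

σ ≈ 37.1 MPa (compressive)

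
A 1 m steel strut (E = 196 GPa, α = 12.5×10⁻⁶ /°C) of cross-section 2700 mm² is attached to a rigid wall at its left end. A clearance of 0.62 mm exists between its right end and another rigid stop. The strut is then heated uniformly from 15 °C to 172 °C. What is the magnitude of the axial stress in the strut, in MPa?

If the wall were absent the strut would grow by αΔT L = 12.5×10⁻⁶ × 157 × 1000 = 1.962 mm.
This exceeds the 0.62 mm gap, so the wall pushes back. The portion of expansion that must be recovered elastically is δ_free − gap = 1.962 − 0.62 = 1.342 mm.
That suppressed elongation corresponds to σ = E·Δ/L = 196×10³ × 1.342/1000 = 263.1 MPa.

σ ≈ 263 MPa (compressive)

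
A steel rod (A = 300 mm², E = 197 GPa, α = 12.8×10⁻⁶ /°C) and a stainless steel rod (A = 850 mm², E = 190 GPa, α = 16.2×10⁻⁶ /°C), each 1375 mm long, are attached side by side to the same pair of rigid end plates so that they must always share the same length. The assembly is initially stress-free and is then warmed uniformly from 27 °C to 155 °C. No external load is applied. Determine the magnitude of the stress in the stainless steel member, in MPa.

σ ≈ 22.2 MPa (compressive)

The stainless steel has the larger α, so on heating it would change length more than the steel if both were free. The rigid plates force a common final length, so the stainless steel is put into compression and the steel into tension, with equal and opposite forces P (no external load).
Equating the net (thermal + elastic) strains gives |α₁ − α₂|·ΔT = P·[1/(A₁E₁) + 1/(A₂E₂)].
|α₁ − α₂|·ΔT = 3.4×10⁻⁶ × 128 = 0.0004352.
1/(A₁E₁) + 1/(A₂E₂) = 1/(300×197×10³) + 1/(850×190×10³) = 2.311×10⁻⁸ N⁻¹.
P = 0.0004352 / 2.311×10⁻⁸ = 18830 N = 18.83 kN.
σ_{stainless steel} = P/A₂ = 18830/850 = 22.15 MPa, compressive.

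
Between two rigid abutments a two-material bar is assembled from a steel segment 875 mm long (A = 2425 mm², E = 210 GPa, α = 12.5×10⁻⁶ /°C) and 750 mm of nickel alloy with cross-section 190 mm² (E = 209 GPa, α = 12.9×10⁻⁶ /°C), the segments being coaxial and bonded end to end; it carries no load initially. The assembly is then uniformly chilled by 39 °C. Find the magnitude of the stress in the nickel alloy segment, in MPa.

σ ≈ 205 MPa (tensile)

If the supports were absent, the total length change would be Σ αᵢΔT Lᵢ = 12.5×10⁻⁶×39×875 + 12.9×10⁻⁶×39×750 = 0.8039 mm.
Since the ends are fixed, an axial force P builds up, equal in every segment, with P · Σ Lᵢ/(AᵢEᵢ) = δ_free.
Σ Lᵢ/(AᵢEᵢ) = 875/(2425×210×10³) + 750/(190×209×10³) = 2.061×10⁻⁵ mm/N.
So P = 0.8039 / 2.061×10⁻⁵ = 39.01 kN, tensile.
σ_{nickel alloy} = P / A = 39010 / 190 = 205.3 MPa.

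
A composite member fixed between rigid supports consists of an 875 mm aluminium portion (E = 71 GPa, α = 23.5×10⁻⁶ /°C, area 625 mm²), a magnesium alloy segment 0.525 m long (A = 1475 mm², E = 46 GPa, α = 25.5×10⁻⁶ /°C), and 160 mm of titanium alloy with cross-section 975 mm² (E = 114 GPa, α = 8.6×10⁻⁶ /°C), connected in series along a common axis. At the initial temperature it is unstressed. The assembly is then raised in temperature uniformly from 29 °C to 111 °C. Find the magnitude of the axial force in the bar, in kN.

P ≈ 100 kN (compressive)

With the walls removed the bar would change length by δ_free = Σ αᵢΔT Lᵢ = 23.5×10⁻⁶×82×875 + 25.5×10⁻⁶×82×525 + 8.6×10⁻⁶×82×160 = 2.897 mm.
Since the ends are fixed, an axial force P builds up, equal in every segment, with P · Σ Lᵢ/(AᵢEᵢ) = δ_free.
The series flexibility is Σ Lᵢ/(AᵢEᵢ) = 875/(625×71×10³) + 525/(1475×46×10³) + 160/(975×114×10³) = 2.89×10⁻⁵ mm/N.
So P = 2.897 / 2.89×10⁻⁵ = 100.2 kN, compressive.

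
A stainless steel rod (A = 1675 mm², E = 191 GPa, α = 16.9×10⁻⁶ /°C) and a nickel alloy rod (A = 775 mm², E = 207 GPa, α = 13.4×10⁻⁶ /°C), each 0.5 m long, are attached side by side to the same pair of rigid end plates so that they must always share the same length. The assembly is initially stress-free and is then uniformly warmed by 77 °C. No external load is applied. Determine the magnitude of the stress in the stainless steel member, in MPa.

σ ≈ 17.2 MPa (compressive)

The stainless steel has the larger α, so on heating it would change length more than the nickel alloy if both were free. The rigid plates force a common final length, so the stainless steel is put into compression and the nickel alloy into tension, with equal and opposite forces P (no external load).
Compatibility of the two members (thermal + elastic change equal): (α₁ − α₂)ΔT = P·[1/(A₁E₁) + 1/(A₂E₂)].
|α₁ − α₂|·ΔT = 3.5×10⁻⁶ × 77 = 0.0002695.
1/(A₁E₁) + 1/(A₂E₂) = 1/(1675×191×10³) + 1/(775×207×10³) = 9.359×10⁻⁹ N⁻¹.
So P = 0.0002695 / 9.359×10⁻⁹ = 28.8 kN.
σ_{stainless steel} = P/A₁ = 28800/1675 = 17.19 MPa, compressive.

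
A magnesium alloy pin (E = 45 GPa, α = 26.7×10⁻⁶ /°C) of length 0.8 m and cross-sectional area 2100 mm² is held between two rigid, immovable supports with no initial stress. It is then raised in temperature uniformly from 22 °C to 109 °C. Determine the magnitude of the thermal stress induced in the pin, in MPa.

σ ≈ 105 MPa (compressive)

Because both ends are immovable the net strain is zero, and the suppressed thermal strain is αΔT = 26.7×10⁻⁶ × 87 = 2322.9×10⁻⁶.
The stress required to suppress this strain is σ = Eε = 45×10³ × 2322.9×10⁻⁶ = 104.5 MPa, compressive since the pin is trying to expand.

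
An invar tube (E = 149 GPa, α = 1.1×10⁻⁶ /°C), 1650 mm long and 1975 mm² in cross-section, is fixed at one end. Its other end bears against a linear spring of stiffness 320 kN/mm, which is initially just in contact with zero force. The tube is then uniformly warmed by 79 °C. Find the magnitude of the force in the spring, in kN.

P ≈ 16.4 kN

If the spring were absent the tube would lengthen by αΔT L = 1.1×10⁻⁶ × 79 × 1650 = 0.1434 mm.
With a force P in the spring, the elastic change of the tube is PL/(AE) and that of the spring is P/k; compatibility requires their sum to equal δ_free.
So P = δ_free / [L/(AE) + 1/k] = 0.1434 / [ 1650/(1975×149×10³) + 1/(320×10³) ].
P = 0.1434 / 8.732×10⁻⁶ = 16420 N.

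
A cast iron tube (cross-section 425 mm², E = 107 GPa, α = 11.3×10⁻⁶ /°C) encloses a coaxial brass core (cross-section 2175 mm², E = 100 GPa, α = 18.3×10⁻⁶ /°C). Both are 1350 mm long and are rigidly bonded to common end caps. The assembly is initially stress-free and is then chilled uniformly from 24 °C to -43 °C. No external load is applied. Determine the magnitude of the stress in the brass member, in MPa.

σ ≈ 8.11 MPa (tensile)

Both members must finish at the same length. With the larger α, the brass tends to over-contract; the plates restrain it, putting the brass in tension and the cast iron in compression. With no external load the two internal forces are equal and opposite, magnitude P.
Compatibility of the two members (thermal + elastic change equal): (α₁ − α₂)ΔT = P·[1/(A₁E₁) + 1/(A₂E₂)].
|α₁ − α₂|·ΔT = 7×10⁻⁶ × 67 = 0.000469.
1/(A₁E₁) + 1/(A₂E₂) = 1/(425×107×10³) + 1/(2175×100×10³) = 2.659×10⁻⁸ N⁻¹.
So P = 0.000469 / 2.659×10⁻⁸ = 17.64 kN.
σ_{brass} = P/A₂ = 17640/2175 = 8.11 MPa, tensile.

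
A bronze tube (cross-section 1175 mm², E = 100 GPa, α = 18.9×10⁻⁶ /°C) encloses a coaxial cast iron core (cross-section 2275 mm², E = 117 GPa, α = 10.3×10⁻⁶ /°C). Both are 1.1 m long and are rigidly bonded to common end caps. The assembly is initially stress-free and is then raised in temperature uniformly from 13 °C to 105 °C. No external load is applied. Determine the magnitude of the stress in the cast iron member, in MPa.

The bronze has the larger α, so on heating it would change length more than the cast iron if both were free. The rigid plates force a common final length, so the bronze is put into compression and the cast iron into tension, with equal and opposite forces P (no external load).
Compatibility of the two members (thermal + elastic change equal): (α₁ − α₂)ΔT = P·[1/(A₁E₁) + 1/(A₂E₂)].
|α₁ − α₂|·ΔT = 8.6×10⁻⁶ × 92 = 0.0007912.
1/(A₁E₁) + 1/(A₂E₂) = 1/(1175×100×10³) + 1/(2275×117×10³) = 1.227×10⁻⁸ N⁻¹.
P = 0.0007912 / 1.227×10⁻⁸ = 64500 N = 64.5 kN.
σ_{cast iron} = P/A₂ = 64500/2275 = 28.35 MPa, tensile.

σ ≈ 28.3 MPa (tensile)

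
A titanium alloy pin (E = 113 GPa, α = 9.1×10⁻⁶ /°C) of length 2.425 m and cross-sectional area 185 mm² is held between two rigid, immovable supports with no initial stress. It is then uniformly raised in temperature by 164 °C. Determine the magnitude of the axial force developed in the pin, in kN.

The ends cannot move, so σ = EαΔT = 113×10³ × 9.1×10⁻⁶ × 164 = 168.6 MPa.
Then P = σA = 168.6 × 185 mm² = 31.2 kN, compressive.

P ≈ 31.2 kN (compressive)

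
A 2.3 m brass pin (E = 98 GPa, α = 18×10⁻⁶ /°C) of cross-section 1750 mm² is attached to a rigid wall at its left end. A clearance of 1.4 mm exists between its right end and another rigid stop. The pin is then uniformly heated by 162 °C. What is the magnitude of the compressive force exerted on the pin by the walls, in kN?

Unrestrained expansion: δ_free = αΔT L = 18×10⁻⁶ × 162 × 2300 = 6.707 mm.
The gap closes (δ_free > 1.4 mm) and the wall then resists a further 6.707 − 1.4 = 5.307 mm of expansion.
So σ = E(δ_free − g)/L = 98×10³ × 5.307/2300 = 226.1 MPa.
Force on the wall = σA = 226.1 × 1750 mm² = 395.7 kN.

P ≈ 396 kN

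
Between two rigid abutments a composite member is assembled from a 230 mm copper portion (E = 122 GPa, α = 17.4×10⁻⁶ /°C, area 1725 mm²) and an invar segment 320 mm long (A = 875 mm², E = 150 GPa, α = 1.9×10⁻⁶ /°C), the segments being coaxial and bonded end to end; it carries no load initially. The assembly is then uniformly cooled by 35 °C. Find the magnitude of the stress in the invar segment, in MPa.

σ ≈ 52.2 MPa (tensile)

If the supports were absent, the total length change would be Σ αᵢΔT Lᵢ = 17.4×10⁻⁶×35×230 + 1.9×10⁻⁶×35×320 = 0.1613 mm.
Since the ends are fixed, an axial force P builds up, equal in every segment, with P · Σ Lᵢ/(AᵢEᵢ) = δ_free.
Σ Lᵢ/(AᵢEᵢ) = 230/(1725×122×10³) + 320/(875×150×10³) = 3.531×10⁻⁶ mm/N.
So P = 0.1613 / 3.531×10⁻⁶ = 45.7 kN, tensile.
σ_{invar} = P / A = 45700 / 875 = 52.22 MPa.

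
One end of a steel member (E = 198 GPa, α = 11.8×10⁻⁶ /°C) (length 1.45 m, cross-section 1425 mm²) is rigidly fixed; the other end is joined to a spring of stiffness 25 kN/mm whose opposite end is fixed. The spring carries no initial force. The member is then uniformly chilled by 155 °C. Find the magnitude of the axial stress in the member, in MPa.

The unrestrained thermal change is αΔT L = 11.8×10⁻⁶ × 155 × 1450 = 2.652 mm.
Let P be the tensile force in the spring. The member extends elastically by PL/(AE) and the spring stretches by P/k; together these equal δ_free.
P [ L/(AE) + 1/k ] = δ_free → P [ 1450/(1425×198×10³) + 1/(25×10³) ] = 2.652.
P = 2.652 / 4.514×10⁻⁵ = 58750 N.
σ = P/A = 58750/1425 = 41.23 MPa.

σ ≈ 41.2 MPa (tensile)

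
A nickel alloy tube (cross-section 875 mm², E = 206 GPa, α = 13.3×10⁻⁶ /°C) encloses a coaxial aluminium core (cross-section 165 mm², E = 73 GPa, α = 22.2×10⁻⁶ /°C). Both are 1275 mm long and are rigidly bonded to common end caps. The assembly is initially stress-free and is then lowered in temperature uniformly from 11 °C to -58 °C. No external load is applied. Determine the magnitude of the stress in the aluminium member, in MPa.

Equilibrium of a rigid end plate with no external load gives equal and opposite internal forces ±P in the two members. Since α_{aluminium} > α_{nickel alloy}, cooling drives the aluminium into tension and the nickel alloy into compression.
Setting the final lengths equal and cancelling L: (α₁ − α₂)ΔT = P/(A₁E₁) + P/(A₂E₂).
|α₁ − α₂|·ΔT = 8.9×10⁻⁶ × 69 = 0.0006141.
1/(A₁E₁) + 1/(A₂E₂) = 1/(875×206×10³) + 1/(165×73×10³) = 8.857×10⁻⁸ N⁻¹.
So P = 0.0006141 / 8.857×10⁻⁸ = 6.934 kN.
σ_{aluminium} = P/A₂ = 6934/165 = 42.02 MPa, tensile.

σ ≈ 42 MPa (tensile)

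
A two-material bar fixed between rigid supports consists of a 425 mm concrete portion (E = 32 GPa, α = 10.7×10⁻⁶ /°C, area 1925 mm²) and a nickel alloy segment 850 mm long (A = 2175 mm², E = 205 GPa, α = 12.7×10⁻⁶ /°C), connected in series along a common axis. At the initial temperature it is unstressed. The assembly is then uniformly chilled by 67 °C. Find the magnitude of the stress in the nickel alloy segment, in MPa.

σ ≈ 53.7 MPa (tensile)

Free thermal contraction of the whole bar: Σ αᵢΔT Lᵢ = 10.7×10⁻⁶×67×425 + 12.7×10⁻⁶×67×850 = 1.028 mm.
The rigid supports impose zero overall length change; the single axial force P common to all segments must satisfy P Σ Lᵢ/(AᵢEᵢ) = δ_free.
The series flexibility is Σ Lᵢ/(AᵢEᵢ) = 425/(1925×32×10³) + 850/(2175×205×10³) = 8.806×10⁻⁶ mm/N.
P = 1.028 / 8.806×10⁻⁶ = 116700 N = 116.7 kN, tensile.
σ_{nickel alloy} = P / A = 116700 / 2175 = 53.67 MPa.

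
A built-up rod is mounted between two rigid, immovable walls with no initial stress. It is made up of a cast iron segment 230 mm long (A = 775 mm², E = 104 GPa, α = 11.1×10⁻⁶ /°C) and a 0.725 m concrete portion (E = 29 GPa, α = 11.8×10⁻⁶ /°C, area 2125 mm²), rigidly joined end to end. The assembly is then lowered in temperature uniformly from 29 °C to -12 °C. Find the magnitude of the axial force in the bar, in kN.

P ≈ 31.2 kN (tensile)

If the supports were absent, the total length change would be Σ αᵢΔT Lᵢ = 11.1×10⁻⁶×41×230 + 11.8×10⁻⁶×41×725 = 0.4554 mm.
The rigid supports impose zero overall length change; the single axial force P common to all segments must satisfy P Σ Lᵢ/(AᵢEᵢ) = δ_free.
Σ Lᵢ/(AᵢEᵢ) = 230/(775×104×10³) + 725/(2125×29×10³) = 1.462×10⁻⁵ mm/N.
Hence P = δ_free / Σ(L/AE) = 0.4554/1.462×10⁻⁵ = 31.15 kN (tensile).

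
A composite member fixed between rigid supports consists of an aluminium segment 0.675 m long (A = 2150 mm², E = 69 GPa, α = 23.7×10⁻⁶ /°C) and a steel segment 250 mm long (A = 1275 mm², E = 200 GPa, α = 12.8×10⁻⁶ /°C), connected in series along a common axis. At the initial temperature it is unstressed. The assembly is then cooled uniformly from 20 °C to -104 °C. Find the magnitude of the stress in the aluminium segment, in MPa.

σ ≈ 200 MPa (tensile)

If the supports were absent, the total length change would be Σ αᵢΔT Lᵢ = 23.7×10⁻⁶×124×675 + 12.8×10⁻⁶×124×250 = 2.38 mm.
The walls prevent any net length change, so an axial force P (same in every segment) develops. Compatibility: P · Σ Lᵢ/(AᵢEᵢ) = δ_free.
Σ Lᵢ/(AᵢEᵢ) = 675/(2150×69×10³) + 250/(1275×200×10³) = 5.53×10⁻⁶ mm/N.
P = 2.38 / 5.53×10⁻⁶ = 430400 N = 430.4 kN, tensile.
σ_{aluminium} = P / A = 430400 / 2150 = 200.2 MPa.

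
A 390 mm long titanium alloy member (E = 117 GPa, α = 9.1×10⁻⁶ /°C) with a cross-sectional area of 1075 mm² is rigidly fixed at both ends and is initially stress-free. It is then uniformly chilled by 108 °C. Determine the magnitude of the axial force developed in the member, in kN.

P ≈ 124 kN (tensile)

Full restraint means ε = 0, so the stress is σ = EαΔT = 117×10³ × 9.1×10⁻⁶ × 108 = 115 MPa.
Then P = σA = 115 × 1075 mm² = 123.6 kN, tensile.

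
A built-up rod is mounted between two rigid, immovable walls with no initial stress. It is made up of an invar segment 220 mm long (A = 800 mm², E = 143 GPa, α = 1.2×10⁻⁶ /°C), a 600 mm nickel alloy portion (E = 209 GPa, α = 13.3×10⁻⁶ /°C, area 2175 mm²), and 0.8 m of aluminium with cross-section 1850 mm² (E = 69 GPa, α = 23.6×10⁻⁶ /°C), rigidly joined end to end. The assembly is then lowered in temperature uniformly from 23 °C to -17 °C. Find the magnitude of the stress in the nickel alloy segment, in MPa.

σ ≈ 52.5 MPa (tensile)

With the walls removed the bar would change length by δ_free = Σ αᵢΔT Lᵢ = 1.2×10⁻⁶×40×220 + 13.3×10⁻⁶×40×600 + 23.6×10⁻⁶×40×800 = 1.085 mm.
The rigid supports impose zero overall length change; the single axial force P common to all segments must satisfy P Σ Lᵢ/(AᵢEᵢ) = δ_free.
The series flexibility is Σ Lᵢ/(AᵢEᵢ) = 220/(800×143×10³) + 600/(2175×209×10³) + 800/(1850×69×10³) = 9.51×10⁻⁶ mm/N.
Hence P = δ_free / Σ(L/AE) = 1.085/9.51×10⁻⁶ = 114.1 kN (tensile).
σ_{nickel alloy} = P / A = 114100 / 2175 = 52.45 MPa.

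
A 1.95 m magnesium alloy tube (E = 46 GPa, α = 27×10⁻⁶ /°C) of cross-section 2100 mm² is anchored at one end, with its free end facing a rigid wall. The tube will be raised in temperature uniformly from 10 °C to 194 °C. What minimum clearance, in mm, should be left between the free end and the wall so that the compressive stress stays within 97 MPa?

Free expansion if unrestrained: δ_free = αΔT L = 27×10⁻⁶ × 184 × 1950 = 9.688 mm.
A stress of 97 MPa corresponds to the wall pushing the tube back by σL/E = 97×1950/(46×10³) = 4.112 mm.
So the gap has to take up the difference, g_min = δ_free − σL/E = 9.688 − 4.112 = 5.576 mm.

g ≈ 5.58 mm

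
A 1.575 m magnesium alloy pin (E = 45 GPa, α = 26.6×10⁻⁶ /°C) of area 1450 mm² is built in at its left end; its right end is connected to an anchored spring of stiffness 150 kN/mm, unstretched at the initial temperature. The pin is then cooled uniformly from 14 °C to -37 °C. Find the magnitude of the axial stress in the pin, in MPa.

The unrestrained thermal change is αΔT L = 26.6×10⁻⁶ × 51 × 1575 = 2.137 mm.
With a force P in the spring, the elastic change of the pin is PL/(AE) and that of the spring is P/k; compatibility requires their sum to equal δ_free.
So P = δ_free / [L/(AE) + 1/k] = 2.137 / [ 1575/(1450×45×10³) + 1/(150×10³) ].
P = 2.137 / 3.08×10⁻⁵ = 69360 N.
σ = P/A = 69360/1450 = 47.84 MPa.

σ ≈ 47.8 MPa (tensile)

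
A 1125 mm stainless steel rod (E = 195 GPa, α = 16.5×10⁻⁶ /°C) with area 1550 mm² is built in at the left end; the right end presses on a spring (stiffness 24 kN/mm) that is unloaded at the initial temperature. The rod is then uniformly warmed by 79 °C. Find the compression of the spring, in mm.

δ ≈ 1.35 mm

The unrestrained thermal change is αΔT L = 16.5×10⁻⁶ × 79 × 1125 = 1.466 mm.
With a force P in the spring, the elastic change of the rod is PL/(AE) and that of the spring is P/k; compatibility requires their sum to equal δ_free.
P [ L/(AE) + 1/k ] = δ_free → P [ 1125/(1550×195×10³) + 1/(24×10³) ] = 1.466.
P = 1.466 / 4.539×10⁻⁵ = 32310 N.
Spring compression = P/k = 32310/(24×10³) = 1.346 mm.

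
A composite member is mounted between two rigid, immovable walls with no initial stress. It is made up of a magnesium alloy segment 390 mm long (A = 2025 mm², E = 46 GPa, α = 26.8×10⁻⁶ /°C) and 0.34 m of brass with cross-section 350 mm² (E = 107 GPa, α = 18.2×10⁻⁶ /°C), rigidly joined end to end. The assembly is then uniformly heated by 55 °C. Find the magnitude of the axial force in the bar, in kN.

P ≈ 69 kN (compressive)

With the walls removed the bar would change length by δ_free = Σ αᵢΔT Lᵢ = 26.8×10⁻⁶×55×390 + 18.2×10⁻⁶×55×340 = 0.9152 mm.
The walls prevent any net length change, so an axial force P (same in every segment) develops. Compatibility: P · Σ Lᵢ/(AᵢEᵢ) = δ_free.
Σ Lᵢ/(AᵢEᵢ) = 390/(2025×46×10³) + 340/(350×107×10³) = 1.327×10⁻⁵ mm/N.
P = 0.9152 / 1.327×10⁻⁵ = 68990 N = 68.99 kN, compressive.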